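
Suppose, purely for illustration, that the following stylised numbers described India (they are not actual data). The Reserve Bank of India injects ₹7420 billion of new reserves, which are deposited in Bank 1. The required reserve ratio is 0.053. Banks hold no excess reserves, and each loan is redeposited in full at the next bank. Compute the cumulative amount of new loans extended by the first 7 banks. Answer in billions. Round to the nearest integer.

₹42022 billion

Bank i lends (1 − rr)^i of the original deposit: Bank 1 lends 7420·0.9470 = 7026.7400, Bank 2 lends 7420·0.9470² ≈ 6654.3228, and so on.
Summing a geometric series: total = 7420·[0.9470·(1 − 0.9470^7) / (1 − 0.9470)] ≈ 42021.7820 billion.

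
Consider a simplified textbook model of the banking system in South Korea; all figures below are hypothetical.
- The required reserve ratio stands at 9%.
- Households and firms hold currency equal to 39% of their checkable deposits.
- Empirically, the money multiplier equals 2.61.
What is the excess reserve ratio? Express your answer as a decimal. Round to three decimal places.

Using m = 2.61. Since m = (1 + c)/(c + rr + e), the denominator satisfies c + rr + e = (1 + c)/m = (1 + 0.39) / 2.61 ≈ 0.532567.
With c = 0.39 and rr = 0.09, the excess reserve ratio is 0.532567 − 0.39 − 0.09 = 0.052567.

0.053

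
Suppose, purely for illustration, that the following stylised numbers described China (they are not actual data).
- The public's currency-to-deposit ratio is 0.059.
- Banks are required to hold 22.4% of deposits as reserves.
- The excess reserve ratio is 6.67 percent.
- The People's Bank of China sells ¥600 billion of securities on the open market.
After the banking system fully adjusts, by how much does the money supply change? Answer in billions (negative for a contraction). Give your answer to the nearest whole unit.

-1817 billion

The money multiplier is m = (1 + c) / (rr + e + c) = (1 + 0.059) / (0.224 + 0.0667 + 0.059) ≈ 3.0283.
The sale removes 600 billion of base, so ΔM = m × ΔMB = 3.0283 × (−600) = -1816.98 billion.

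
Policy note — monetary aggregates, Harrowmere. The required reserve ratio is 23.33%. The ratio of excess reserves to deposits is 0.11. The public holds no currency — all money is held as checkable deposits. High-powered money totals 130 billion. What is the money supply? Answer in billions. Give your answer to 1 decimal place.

378.7 billion

The money multiplier is m = 1 / (rr + e) = 1 / (0.2333 + 0.11) ≈ 2.91290.
So M = m × MB = 2.91290 × 130 = 378.677 billion.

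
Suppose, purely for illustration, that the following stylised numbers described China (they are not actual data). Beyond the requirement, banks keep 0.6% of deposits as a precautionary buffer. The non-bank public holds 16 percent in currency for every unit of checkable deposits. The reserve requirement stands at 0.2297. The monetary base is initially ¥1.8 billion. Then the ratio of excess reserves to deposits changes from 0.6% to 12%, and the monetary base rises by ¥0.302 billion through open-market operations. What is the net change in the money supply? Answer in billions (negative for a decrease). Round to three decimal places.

Before: m₁ = (1 + 0.16) / (0.2297 + 0.006 + 0.16) ≈ 2.93151, MB₁ = 1.8, so M₁ = 2.93151 × 1.8 ≈ 5.2767 billion.
After: m₂ = (1 + 0.16) / (0.2297 + 0.12 + 0.16) ≈ 2.27585, MB₂ = 1.8 + 0.302 = 2.102, so M₂ = 2.27585 × 2.102 ≈ 4.7838 billion.
ΔM = M₂ − M₁ = 4.7838 − 5.2767 = -0.4929 billion.

-0.493 billion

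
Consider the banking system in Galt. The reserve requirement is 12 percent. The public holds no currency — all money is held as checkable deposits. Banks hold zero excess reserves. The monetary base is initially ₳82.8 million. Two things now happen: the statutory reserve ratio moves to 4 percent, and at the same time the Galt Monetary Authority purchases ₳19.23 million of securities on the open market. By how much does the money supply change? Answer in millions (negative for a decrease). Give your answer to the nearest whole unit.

₳1861 million

Before: m₁ = 1 / (0.12) ≈ 8.3333, MB₁ = 82.8, so M₁ = 8.3333 × 82.8 ≈ 689.9972 million.
After: m₂ = 1 / (0.04) = 25, MB₂ = 82.8 + 19.23 = 102.03, so M₂ = 25 × 102.03 = 2550.75 million.
ΔM = M₂ − M₁ = 2550.75 − 689.9972 = 1860.7528 million.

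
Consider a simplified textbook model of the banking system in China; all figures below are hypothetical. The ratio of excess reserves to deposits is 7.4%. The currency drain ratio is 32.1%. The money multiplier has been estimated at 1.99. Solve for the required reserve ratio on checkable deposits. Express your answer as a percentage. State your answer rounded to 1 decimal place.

Using m = 1.99. Since m = (1 + c)/(c + rr + e), the denominator satisfies c + rr + e = (1 + c)/m = (1 + 0.321) / 1.99 ≈ 0.663819.
With c = 0.321 and e = 0.074, the required reserve ratio on checkable deposits is 0.663819 − 0.321 − 0.074 = 0.268819.

26.9%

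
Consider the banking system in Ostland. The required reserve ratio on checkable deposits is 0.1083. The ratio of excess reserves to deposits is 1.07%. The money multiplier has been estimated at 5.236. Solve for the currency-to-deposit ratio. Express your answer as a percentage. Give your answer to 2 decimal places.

Using m = 5.236. From m = (1 + c)/(c + rr + e), rearranging gives 1 + c = m·(c + rr + e), so c·(1 − m) = m·(rr + e) − 1.
Hence c = [m·(rr + e) − 1]/(1 − m) = [5.236 × (0.1083 + 0.0107) − 1] / (1 − 5.236) ≈ 0.088979.

8.90%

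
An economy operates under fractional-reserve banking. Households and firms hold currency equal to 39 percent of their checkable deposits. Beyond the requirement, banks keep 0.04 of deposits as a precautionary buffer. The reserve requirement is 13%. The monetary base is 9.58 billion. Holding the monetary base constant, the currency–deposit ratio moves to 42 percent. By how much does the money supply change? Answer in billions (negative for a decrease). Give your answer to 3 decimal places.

Initially m₁ = (1 + 0.39) / (0.13 + 0.04 + 0.39) ≈ 2.48214, so M₁ = 2.48214 × 9.58 ≈ 23.7789 billion.
After the change m₂ = (1 + 0.42) / (0.13 + 0.04 + 0.42) ≈ 2.40678, so M₂ = 2.40678 × 9.58 ≈ 23.057 billion.
ΔM = M₂ − M₁ = 23.057 − 23.7789 = -0.7219 billion.

-0.722 billion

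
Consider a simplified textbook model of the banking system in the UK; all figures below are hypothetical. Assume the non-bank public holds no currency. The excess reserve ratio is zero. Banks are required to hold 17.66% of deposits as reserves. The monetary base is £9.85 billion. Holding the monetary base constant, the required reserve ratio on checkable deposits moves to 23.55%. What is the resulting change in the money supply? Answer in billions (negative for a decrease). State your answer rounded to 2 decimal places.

Initially m₁ = 1 / (0.1766) ≈ 5.6625, so M₁ = 5.6625 × 9.85 ≈ 55.7756 billion.
After the change m₂ = 1 / (0.2355) ≈ 4.2463, so M₂ = 4.2463 × 9.85 ≈ 41.8261 billion.
ΔM = M₂ − M₁ = 41.8261 − 55.7756 = -13.9495 billion.

-13.95 billion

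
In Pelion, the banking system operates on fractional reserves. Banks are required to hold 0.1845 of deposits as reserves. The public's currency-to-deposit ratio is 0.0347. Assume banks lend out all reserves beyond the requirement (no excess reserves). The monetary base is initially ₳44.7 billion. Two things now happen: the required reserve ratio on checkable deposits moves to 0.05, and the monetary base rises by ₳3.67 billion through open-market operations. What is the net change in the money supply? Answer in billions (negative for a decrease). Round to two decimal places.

Before: m₁ = (1 + 0.0347) / (0.1845 + 0.0347) ≈ 4.72035, MB₁ = 44.7, so M₁ = 4.72035 × 44.7 ≈ 210.9996 billion.
After: m₂ = (1 + 0.0347) / (0.05 + 0.0347) ≈ 12.21606, MB₂ = 44.7 + 3.67 = 48.37, so M₂ = 12.21606 × 48.37 ≈ 590.8908 billion.
ΔM = M₂ − M₁ = 590.8908 − 210.9996 = 379.8912 billion.

₳379.89 billion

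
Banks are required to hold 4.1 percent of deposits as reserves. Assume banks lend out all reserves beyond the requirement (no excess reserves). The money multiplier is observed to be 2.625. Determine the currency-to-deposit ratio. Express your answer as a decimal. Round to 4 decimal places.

0.5492

Using m = 2.625. From m = (1 + c)/(c + rr + e), rearranging gives 1 + c = m·(c + rr + e), so c·(1 − m) = m·(rr + e) − 1.
Hence c = [m·(rr + e) − 1]/(1 − m) = [2.625 × (0.041 + 0) − 1] / (1 − 2.625) ≈ 0.549154.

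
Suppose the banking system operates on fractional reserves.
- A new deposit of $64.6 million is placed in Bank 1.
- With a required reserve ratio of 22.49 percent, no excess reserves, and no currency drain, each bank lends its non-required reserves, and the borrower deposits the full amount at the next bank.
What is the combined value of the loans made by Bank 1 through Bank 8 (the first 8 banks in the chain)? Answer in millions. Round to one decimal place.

$193.6 million

Bank i lends (1 − rr)^i of the original deposit: Bank 1 lends 64.6·0.7751 ≈ 50.0715, Bank 2 lends 64.6·0.7751² ≈ 38.8104, and so on.
Summing a geometric series: total = 64.6·[0.7751·(1 − 0.7751^8) / (1 − 0.7751)] ≈ 193.6345 million.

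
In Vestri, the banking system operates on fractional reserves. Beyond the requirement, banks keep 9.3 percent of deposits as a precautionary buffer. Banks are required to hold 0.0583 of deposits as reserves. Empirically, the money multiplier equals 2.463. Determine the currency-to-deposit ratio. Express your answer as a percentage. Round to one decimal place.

42.9%

Using m = 2.463. From m = (1 + c)/(c + rr + e), rearranging gives 1 + c = m·(c + rr + e), so c·(1 − m) = m·(rr + e) − 1.
Hence c = [m·(rr + e) − 1]/(1 − m) = [2.463 × (0.0583 + 0.093) − 1] / (1 − 2.463) ≈ 0.428809.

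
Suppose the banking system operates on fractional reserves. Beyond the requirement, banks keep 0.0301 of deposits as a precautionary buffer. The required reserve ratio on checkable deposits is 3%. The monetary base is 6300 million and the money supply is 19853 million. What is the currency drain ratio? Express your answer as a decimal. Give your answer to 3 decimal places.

0.377

Using m = M/MB = 19853/6300 ≈ 3.151270. From m = (1 + c)/(c + rr + e), rearranging gives 1 + c = m·(c + rr + e), so c·(1 − m) = m·(rr + e) − 1.
Hence c = [m·(rr + e) − 1]/(1 − m) = [3.151270 × (0.03 + 0.0301) − 1] / (1 − 3.151270) ≈ 0.376805.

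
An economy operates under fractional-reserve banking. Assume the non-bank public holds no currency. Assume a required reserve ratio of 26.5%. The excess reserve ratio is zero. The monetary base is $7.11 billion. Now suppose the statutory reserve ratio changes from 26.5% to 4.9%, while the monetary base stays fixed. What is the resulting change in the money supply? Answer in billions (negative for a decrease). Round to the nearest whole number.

Initially m₁ = 1 / (0.265) ≈ 3.7736, so M₁ = 3.7736 × 7.11 ≈ 26.8303 billion.
After the change m₂ = 1 / (0.049) ≈ 20.4082, so M₂ = 20.4082 × 7.11 ≈ 145.1023 billion.
ΔM = M₂ − M₁ = 145.1023 − 26.8303 = 118.272 billion.

$118 billion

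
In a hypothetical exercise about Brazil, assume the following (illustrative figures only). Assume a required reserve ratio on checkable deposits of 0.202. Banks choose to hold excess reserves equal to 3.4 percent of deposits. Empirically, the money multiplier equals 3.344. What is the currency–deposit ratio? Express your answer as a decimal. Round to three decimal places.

Using m = 3.344. From m = (1 + c)/(c + rr + e), rearranging gives 1 + c = m·(c + rr + e), so c·(1 − m) = m·(rr + e) − 1.
Hence c = [m·(rr + e) − 1]/(1 − m) = [3.344 × (0.202 + 0.034) − 1] / (1 − 3.344) ≈ 0.089939.

0.090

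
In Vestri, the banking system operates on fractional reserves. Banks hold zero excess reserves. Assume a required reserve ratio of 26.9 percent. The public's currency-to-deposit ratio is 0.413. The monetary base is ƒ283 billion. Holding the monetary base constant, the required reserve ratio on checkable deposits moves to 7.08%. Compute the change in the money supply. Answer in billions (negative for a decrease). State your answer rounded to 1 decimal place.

ƒ240.2 billion

Initially m₁ = (1 + 0.413) / (0.269 + 0.413) ≈ 2.07185, so M₁ = 2.07185 × 283 ≈ 586.3335 billion.
After the change m₂ = (1 + 0.413) / (0.0708 + 0.413) ≈ 2.92063, so M₂ = 2.92063 × 283 ≈ 826.5383 billion.
ΔM = M₂ − M₁ = 826.5383 − 586.3335 = 240.2048 billion.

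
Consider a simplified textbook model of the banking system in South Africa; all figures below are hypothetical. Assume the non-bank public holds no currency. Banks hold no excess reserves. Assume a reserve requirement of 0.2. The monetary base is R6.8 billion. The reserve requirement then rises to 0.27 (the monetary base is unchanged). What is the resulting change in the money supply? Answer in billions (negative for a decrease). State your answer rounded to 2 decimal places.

-8.81 billion

Initially m₁ = 1 / (0.2) = 5, so M₁ = 5 × 6.8 = 34 billion.
After the change m₂ = 1 / (0.27) ≈ 3.7037, so M₂ = 3.7037 × 6.8 ≈ 25.1852 billion.
ΔM = M₂ − M₁ = 25.1852 − 34 = -8.8148 billion.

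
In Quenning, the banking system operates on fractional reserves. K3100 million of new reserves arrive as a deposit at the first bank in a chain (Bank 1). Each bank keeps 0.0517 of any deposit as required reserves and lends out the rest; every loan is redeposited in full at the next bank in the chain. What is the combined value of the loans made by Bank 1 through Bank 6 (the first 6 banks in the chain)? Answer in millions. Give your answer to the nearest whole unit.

Bank i lends (1 − rr)^i of the original deposit: Bank 1 lends 3100·0.9483 = 2939.7300, Bank 2 lends 3100·0.9483² ≈ 2787.7460, and so on.
Summing a geometric series: total = 3100·[0.9483·(1 − 0.9483^6) / (1 − 0.9483)] ≈ 15509.8023 million.

K15510 million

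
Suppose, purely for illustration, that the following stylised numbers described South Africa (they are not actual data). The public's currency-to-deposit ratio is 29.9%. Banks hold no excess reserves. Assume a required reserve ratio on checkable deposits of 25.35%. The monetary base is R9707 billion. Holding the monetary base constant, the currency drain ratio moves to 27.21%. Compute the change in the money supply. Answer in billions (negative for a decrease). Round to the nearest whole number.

Initially m₁ = (1 + 0.299) / (0.2535 + 0.299) ≈ 2.35113, so M₁ = 2.35113 × 9707 ≈ 22822.4189 billion.
After the change m₂ = (1 + 0.2721) / (0.2535 + 0.2721) ≈ 2.42028, so M₂ = 2.42028 × 9707 ≈ 23493.658 billion.
ΔM = M₂ − M₁ = 23493.658 − 22822.4189 = 671.2391 billion.

R671 billion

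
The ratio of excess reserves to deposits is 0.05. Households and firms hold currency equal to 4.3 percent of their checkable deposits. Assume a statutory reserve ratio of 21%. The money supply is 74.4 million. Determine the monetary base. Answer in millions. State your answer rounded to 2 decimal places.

21.61 million

The money multiplier is m = (1 + c) / (rr + e + c) = (1 + 0.043) / (0.21 + 0.05 + 0.043) ≈ 3.44224.
MB = M / m = 74.4 / 3.44224 ≈ 21.6138 million.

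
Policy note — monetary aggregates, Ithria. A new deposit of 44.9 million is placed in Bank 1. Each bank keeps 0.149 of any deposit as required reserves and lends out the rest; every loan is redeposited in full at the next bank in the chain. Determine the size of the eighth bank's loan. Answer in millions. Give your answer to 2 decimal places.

Each bank lends a fraction (1 − rr) = 0.8510 of the deposit it receives, so Bank 8 receives 44.9·0.8510^7 and lends 44.9·0.8510^8 ≈ 12.3505 million.

12.35 million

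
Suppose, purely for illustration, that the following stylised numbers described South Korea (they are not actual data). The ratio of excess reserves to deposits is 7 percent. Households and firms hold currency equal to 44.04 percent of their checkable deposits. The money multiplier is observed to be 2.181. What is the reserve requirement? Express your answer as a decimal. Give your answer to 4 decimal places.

Using m = 2.181. Since m = (1 + c)/(c + rr + e), the denominator satisfies c + rr + e = (1 + c)/m = (1 + 0.4404) / 2.181 ≈ 0.660431.
With c = 0.4404 and e = 0.07, the reserve requirement is 0.660431 − 0.4404 − 0.07 = 0.150031.

0.1500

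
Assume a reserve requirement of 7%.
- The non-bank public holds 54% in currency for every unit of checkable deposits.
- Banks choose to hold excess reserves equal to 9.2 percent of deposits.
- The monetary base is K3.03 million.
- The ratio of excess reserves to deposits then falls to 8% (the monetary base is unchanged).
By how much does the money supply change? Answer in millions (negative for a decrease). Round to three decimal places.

K0.116 million

Initially m₁ = (1 + 0.54) / (0.07 + 0.092 + 0.54) ≈ 2.19373, so M₁ = 2.19373 × 3.03 ≈ 6.647 million.
After the change m₂ = (1 + 0.54) / (0.07 + 0.08 + 0.54) ≈ 2.23188, so M₂ = 2.23188 × 3.03 ≈ 6.7626 million.
ΔM = M₂ − M₁ = 6.7626 − 6.647 = 0.1156 million.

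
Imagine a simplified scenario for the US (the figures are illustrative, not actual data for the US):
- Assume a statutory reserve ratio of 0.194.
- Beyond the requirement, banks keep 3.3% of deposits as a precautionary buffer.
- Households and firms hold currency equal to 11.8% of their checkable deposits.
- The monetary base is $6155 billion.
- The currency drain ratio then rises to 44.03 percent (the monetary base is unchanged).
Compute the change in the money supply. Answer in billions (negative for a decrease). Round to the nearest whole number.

Initially m₁ = (1 + 0.118) / (0.194 + 0.033 + 0.118) ≈ 3.24058, so M₁ = 3.24058 × 6155 = 19945.7699 billion.
After the change m₂ = (1 + 0.4403) / (0.194 + 0.033 + 0.4403) ≈ 2.15840, so M₂ = 2.15840 × 6155 = 13284.952 billion.
ΔM = M₂ − M₁ = 13284.952 − 19945.7699 = -6660.8179 billion.

-6661 billion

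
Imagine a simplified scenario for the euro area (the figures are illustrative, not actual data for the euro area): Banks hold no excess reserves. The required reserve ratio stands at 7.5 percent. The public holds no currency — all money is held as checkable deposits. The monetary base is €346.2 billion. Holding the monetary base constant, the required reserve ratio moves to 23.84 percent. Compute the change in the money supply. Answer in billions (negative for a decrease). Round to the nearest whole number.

Initially m₁ = 1 / (0.075) ≈ 13.3333, so M₁ = 13.3333 × 346.2 ≈ 4615.9885 billion.
After the change m₂ = 1 / (0.2384) ≈ 4.1946, so M₂ = 4.1946 × 346.2 ≈ 1452.1705 billion.
ΔM = M₂ − M₁ = 1452.1705 − 4615.9885 = -3163.818 billion.

-3164 billion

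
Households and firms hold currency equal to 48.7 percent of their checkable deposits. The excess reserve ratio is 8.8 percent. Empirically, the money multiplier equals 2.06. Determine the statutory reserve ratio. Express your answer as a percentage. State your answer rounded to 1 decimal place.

14.7%

Using m = 2.06. Since m = (1 + c)/(c + rr + e), the denominator satisfies c + rr + e = (1 + c)/m = (1 + 0.487) / 2.06 ≈ 0.721845.
With c = 0.487 and e = 0.088, the statutory reserve ratio is 0.721845 − 0.487 − 0.088 = 0.146845.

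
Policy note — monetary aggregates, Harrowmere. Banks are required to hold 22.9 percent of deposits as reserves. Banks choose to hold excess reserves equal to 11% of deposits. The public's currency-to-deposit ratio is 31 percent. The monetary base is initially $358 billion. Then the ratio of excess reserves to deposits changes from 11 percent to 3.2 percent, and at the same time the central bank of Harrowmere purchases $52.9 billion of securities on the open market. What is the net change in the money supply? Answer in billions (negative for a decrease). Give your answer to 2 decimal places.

Before: m₁ = (1 + 0.31) / (0.229 + 0.11 + 0.31) ≈ 2.018490, MB₁ = 358, so M₁ = 2.018490 × 358 ≈ 722.6194 billion.
After: m₂ = (1 + 0.31) / (0.229 + 0.032 + 0.31) ≈ 2.294221, MB₂ = 358 + 52.9 = 410.9, so M₂ = 2.294221 × 410.9 ≈ 942.6954 billion.
ΔM = M₂ − M₁ = 942.6954 − 722.6194 = 220.076 billion.

$220.08 billion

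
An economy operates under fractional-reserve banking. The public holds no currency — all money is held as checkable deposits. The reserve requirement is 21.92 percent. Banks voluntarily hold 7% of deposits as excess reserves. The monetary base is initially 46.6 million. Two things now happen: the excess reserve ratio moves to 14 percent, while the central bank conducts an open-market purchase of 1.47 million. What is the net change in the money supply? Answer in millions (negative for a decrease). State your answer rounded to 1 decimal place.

-27.3 million

Before: m₁ = 1 / (0.2192 + 0.07) ≈ 3.4578, MB₁ = 46.6, so M₁ = 3.4578 × 46.6 ≈ 161.1335 million.
After: m₂ = 1 / (0.2192 + 0.14) ≈ 2.7840, MB₂ = 46.6 + 1.47 = 48.07, so M₂ = 2.7840 × 48.07 ≈ 133.8269 million.
ΔM = M₂ − M₁ = 133.8269 − 161.1335 = -27.3066 million.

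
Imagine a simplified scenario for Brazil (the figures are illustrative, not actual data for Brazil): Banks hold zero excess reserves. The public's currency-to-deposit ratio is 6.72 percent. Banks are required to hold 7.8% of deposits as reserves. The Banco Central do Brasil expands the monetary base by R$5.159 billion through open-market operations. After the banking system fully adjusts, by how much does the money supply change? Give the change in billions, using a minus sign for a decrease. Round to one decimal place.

The money multiplier is m = (1 + c) / (rr + c) = (1 + 0.0672) / (0.078 + 0.0672) ≈ 7.3499.
The purchase adds 5.159 billion of base, so ΔM = m × ΔMB = 7.3499 × (+5.159) ≈ 37.9181 billion.

R$37.9 billion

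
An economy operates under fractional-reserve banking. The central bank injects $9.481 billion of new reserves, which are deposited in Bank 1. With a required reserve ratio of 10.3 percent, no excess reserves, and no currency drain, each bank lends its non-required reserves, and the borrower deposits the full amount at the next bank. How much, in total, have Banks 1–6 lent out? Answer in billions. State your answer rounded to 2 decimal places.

Bank i lends (1 − rr)^i of the original deposit: Bank 1 lends 9.481·0.8970 ≈ 8.5045, Bank 2 lends 9.481·0.8970² ≈ 7.6285, and so on.
Summing a geometric series: total = 9.481·[0.8970·(1 − 0.8970^6) / (1 − 0.8970)] ≈ 39.5581 billion.

$39.56 billion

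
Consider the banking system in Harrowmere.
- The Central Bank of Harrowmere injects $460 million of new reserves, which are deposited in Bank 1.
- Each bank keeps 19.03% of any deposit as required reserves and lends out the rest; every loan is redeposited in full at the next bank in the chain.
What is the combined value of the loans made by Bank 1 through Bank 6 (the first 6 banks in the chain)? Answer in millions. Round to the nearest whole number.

$1406 million

Bank i lends (1 − rr)^i of the original deposit: Bank 1 lends 460·0.8097 = 372.4620, Bank 2 lends 460·0.8097² ≈ 301.5825, and so on.
Summing a geometric series: total = 460·[0.8097·(1 − 0.8097^6) / (1 − 0.8097)] ≈ 1405.6820 million.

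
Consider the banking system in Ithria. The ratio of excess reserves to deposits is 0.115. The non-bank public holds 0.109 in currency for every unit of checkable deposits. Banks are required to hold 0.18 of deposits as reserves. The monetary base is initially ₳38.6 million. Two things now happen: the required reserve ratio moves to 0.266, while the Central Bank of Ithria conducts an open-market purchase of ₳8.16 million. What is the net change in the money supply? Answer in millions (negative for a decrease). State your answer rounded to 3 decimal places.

-0.129 million

Before: m₁ = (1 + 0.109) / (0.18 + 0.115 + 0.109) ≈ 2.745050, MB₁ = 38.6, so M₁ = 2.745050 × 38.6 ≈ 105.9589 million.
After: m₂ = (1 + 0.109) / (0.266 + 0.115 + 0.109) ≈ 2.263265, MB₂ = 38.6 + 8.16 = 46.76, so M₂ = 2.263265 × 46.76 ≈ 105.8303 million.
ΔM = M₂ − M₁ = 105.8303 − 105.9589 = -0.1286 million.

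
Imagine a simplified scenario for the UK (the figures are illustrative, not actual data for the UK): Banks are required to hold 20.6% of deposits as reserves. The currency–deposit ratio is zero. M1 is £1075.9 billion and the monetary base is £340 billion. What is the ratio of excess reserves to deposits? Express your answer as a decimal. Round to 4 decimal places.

0.1100

Using m = M/MB = 1075.9/340 ≈ 3.164412. Since m = (1 + c)/(c + rr + e), the denominator satisfies c + rr + e = (1 + c)/m = (1 + 0) / 3.164412 ≈ 0.316014.
With c = 0 and rr = 0.206, the ratio of excess reserves to deposits is 0.316014 − 0 − 0.206 = 0.110014.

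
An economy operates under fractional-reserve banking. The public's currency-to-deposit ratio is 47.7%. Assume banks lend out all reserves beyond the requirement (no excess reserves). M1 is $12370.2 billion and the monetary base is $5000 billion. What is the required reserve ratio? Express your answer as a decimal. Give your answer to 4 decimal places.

0.1200

Using m = M/MB = 12370.2/5000 = 2.474040. Since m = (1 + c)/(c + rr + e), the denominator satisfies c + rr + e = (1 + c)/m = (1 + 0.477) / 2.474040 ≈ 0.596999.
With c = 0.477 and e = 0, the required reserve ratio is 0.596999 − 0.477 − 0 = 0.119999.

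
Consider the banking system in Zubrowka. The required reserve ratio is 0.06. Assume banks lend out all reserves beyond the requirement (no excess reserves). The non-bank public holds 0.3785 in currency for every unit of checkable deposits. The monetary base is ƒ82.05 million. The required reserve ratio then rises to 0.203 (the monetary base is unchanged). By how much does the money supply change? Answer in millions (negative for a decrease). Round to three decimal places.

Initially m₁ = (1 + 0.3785) / (0.06 + 0.3785) ≈ 3.143672, so M₁ = 3.143672 × 82.05 ≈ 257.9383 million.
After the change m₂ = (1 + 0.3785) / (0.203 + 0.3785) ≈ 2.370593, so M₂ = 2.370593 × 82.05 ≈ 194.5072 million.
ΔM = M₂ − M₁ = 194.5072 − 257.9383 = -63.4311 million.

-63.431 million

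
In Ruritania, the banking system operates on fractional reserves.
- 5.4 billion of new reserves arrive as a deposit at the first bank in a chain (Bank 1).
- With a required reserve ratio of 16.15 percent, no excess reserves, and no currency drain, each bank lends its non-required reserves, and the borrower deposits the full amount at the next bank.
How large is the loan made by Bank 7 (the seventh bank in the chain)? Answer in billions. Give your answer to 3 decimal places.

1.574 billion

Each bank lends a fraction (1 − rr) = 0.8385 of the deposit it receives, so Bank 7 receives 5.4·0.8385^6 and lends 5.4·0.8385^7 ≈ 1.5737 billion.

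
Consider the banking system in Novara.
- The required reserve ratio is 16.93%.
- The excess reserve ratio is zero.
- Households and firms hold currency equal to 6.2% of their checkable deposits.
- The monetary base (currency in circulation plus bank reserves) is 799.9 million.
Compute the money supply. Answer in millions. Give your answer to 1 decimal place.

3672.7 million

The money multiplier is m = (1 + c) / (rr + c) = (1 + 0.062) / (0.1693 + 0.062) ≈ 4.59144.
So M = m × MB = 4.59144 × 799.9 ≈ 3672.6929 million.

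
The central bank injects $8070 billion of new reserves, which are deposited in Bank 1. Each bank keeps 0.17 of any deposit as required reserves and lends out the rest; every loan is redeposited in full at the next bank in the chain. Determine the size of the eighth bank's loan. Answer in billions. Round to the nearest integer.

$1818 billion

Each bank lends a fraction (1 − rr) = 0.8300 of the deposit it receives, so Bank 8 receives 8070·0.8300^7 and lends 8070·0.8300^8 ≈ 1817.5998 billion.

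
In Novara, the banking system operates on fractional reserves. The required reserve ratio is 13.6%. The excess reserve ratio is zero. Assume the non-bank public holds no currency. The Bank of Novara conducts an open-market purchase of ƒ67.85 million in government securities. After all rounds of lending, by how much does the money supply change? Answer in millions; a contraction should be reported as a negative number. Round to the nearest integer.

ƒ499 million

The simple money multiplier is m = 1/rr = 1/0.136 ≈ 7.3529.
An open-market purchase increases the monetary base by 67.85 million, so ΔM = m × ΔMB = 7.3529 × 67.85 ≈ 498.8943 million.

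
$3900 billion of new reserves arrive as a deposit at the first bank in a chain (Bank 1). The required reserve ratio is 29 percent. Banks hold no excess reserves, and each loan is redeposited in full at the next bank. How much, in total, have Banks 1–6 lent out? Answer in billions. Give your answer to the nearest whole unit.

Bank i lends (1 − rr)^i of the original deposit: Bank 1 lends 3900·0.7100 = 2769.0000, Bank 2 lends 3900·0.7100² = 1965.9900, and so on.
Summing a geometric series: total = 3900·[0.7100·(1 − 0.7100^6) / (1 − 0.7100)] ≈ 8325.1390 billion.

$8325 billion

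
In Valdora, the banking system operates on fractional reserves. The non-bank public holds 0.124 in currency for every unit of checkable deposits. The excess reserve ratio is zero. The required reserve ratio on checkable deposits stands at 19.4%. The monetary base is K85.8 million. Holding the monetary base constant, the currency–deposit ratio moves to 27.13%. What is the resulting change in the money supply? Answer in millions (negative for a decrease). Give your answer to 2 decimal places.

-68.84 million

Initially m₁ = (1 + 0.124) / (0.194 + 0.124) ≈ 3.53459, so M₁ = 3.53459 × 85.8 ≈ 303.2678 million.
After the change m₂ = (1 + 0.2713) / (0.194 + 0.2713) ≈ 2.73222, so M₂ = 2.73222 × 85.8 ≈ 234.4245 million.
ΔM = M₂ − M₁ = 234.4245 − 303.2678 = -68.8433 million.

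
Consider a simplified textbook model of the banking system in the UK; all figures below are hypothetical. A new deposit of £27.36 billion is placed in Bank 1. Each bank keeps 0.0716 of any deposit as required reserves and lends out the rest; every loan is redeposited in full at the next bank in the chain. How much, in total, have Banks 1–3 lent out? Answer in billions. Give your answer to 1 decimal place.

Bank i lends (1 − rr)^i of the original deposit: Bank 1 lends 27.36·0.9284 ≈ 25.4010, Bank 2 lends 27.36·0.9284² ≈ 23.5823, and so on.
Summing a geometric series: total = 27.36·[0.9284·(1 − 0.9284^3) / (1 − 0.9284)] ≈ 70.8772 billion.

£70.9 billion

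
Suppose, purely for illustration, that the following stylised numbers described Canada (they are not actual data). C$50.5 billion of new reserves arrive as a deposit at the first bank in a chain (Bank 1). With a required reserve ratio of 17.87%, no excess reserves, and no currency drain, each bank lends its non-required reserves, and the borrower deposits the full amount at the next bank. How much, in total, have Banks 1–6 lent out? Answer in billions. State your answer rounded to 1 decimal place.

C$160.9 billion

Bank i lends (1 − rr)^i of the original deposit: Bank 1 lends 50.5·0.8213 ≈ 41.4757, Bank 2 lends 50.5·0.8213² ≈ 34.0640, and so on.
Summing a geometric series: total = 50.5·[0.8213·(1 − 0.8213^6) / (1 − 0.8213)] ≈ 160.8638 billion.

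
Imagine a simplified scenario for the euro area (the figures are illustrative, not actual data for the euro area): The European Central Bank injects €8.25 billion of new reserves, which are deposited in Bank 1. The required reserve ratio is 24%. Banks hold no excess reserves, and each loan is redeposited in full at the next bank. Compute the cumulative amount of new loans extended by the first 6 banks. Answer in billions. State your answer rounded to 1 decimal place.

Bank i lends (1 − rr)^i of the original deposit: Bank 1 lends 8.25·0.7600 = 6.2700, Bank 2 lends 8.25·0.7600² = 4.7652, and so on.
Summing a geometric series: total = 8.25·[0.7600·(1 − 0.7600^6) / (1 − 0.7600)] ≈ 21.0907 billion.

€21.1 billion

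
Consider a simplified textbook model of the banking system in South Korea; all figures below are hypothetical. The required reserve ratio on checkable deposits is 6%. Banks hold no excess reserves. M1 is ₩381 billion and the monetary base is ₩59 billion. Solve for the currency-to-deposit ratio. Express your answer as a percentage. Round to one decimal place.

11.2%

Using m = M/MB = 381/59 ≈ 6.457627. From m = (1 + c)/(c + rr + e), rearranging gives 1 + c = m·(c + rr + e), so c·(1 − m) = m·(rr + e) − 1.
Hence c = [m·(rr + e) − 1]/(1 − m) = [6.457627 × (0.06 + 0) − 1] / (1 − 6.457627) ≈ 0.112236.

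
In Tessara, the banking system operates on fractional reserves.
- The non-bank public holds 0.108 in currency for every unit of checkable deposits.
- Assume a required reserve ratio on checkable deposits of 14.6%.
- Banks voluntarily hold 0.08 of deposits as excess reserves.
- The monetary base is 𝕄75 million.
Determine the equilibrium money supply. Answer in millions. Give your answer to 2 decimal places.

The money multiplier is m = (1 + c) / (rr + e + c) = (1 + 0.108) / (0.146 + 0.08 + 0.108) ≈ 3.31737.
So M = m × MB = 3.31737 × 75 ≈ 248.8028 million.

𝕄248.80 million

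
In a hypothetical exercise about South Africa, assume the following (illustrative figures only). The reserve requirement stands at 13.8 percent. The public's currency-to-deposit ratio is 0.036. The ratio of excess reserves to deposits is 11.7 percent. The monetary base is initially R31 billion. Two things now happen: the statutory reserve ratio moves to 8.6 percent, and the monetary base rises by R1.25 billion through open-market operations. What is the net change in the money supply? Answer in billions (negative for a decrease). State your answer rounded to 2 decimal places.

R29.43 billion

Before: m₁ = (1 + 0.036) / (0.138 + 0.117 + 0.036) ≈ 3.56014, MB₁ = 31, so M₁ = 3.56014 × 31 ≈ 110.3643 billion.
After: m₂ = (1 + 0.036) / (0.086 + 0.117 + 0.036) ≈ 4.33473, MB₂ = 31 + 1.25 = 32.25, so M₂ = 4.33473 × 32.25 ≈ 139.795 billion.
ΔM = M₂ − M₁ = 139.795 − 110.3643 = 29.4307 billion.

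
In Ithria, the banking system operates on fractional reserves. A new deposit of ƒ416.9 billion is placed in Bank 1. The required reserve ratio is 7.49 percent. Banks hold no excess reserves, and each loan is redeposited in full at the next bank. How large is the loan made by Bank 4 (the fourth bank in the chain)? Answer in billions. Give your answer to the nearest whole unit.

Each bank lends a fraction (1 − rr) = 0.9251 of the deposit it receives, so Bank 4 receives 416.9·0.9251^3 and lends 416.9·0.9251^4 ≈ 305.3421 billion.

ƒ305 billion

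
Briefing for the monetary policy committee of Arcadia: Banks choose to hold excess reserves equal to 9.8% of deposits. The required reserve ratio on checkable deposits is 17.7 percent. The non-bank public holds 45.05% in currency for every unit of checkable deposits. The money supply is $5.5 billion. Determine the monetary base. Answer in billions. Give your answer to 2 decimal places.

The money multiplier is m = (1 + c) / (rr + e + c) = (1 + 0.4505) / (0.177 + 0.098 + 0.4505) ≈ 1.9993.
MB = M / m = 5.5 / 1.9993 ≈ 2.751 billion.

$2.75 billion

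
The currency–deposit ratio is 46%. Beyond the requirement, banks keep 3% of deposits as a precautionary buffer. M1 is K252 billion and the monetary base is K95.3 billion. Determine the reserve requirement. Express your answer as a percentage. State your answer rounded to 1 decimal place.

Using m = M/MB = 252/95.3 ≈ 2.644281. Since m = (1 + c)/(c + rr + e), the denominator satisfies c + rr + e = (1 + c)/m = (1 + 0.46) / 2.644281 ≈ 0.552135.
With c = 0.46 and e = 0.03, the reserve requirement is 0.552135 − 0.46 − 0.03 = 0.062135.

6.2%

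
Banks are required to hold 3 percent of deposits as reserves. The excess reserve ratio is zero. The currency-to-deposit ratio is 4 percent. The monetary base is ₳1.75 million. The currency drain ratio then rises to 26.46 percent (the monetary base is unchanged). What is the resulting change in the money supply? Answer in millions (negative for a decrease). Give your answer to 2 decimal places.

Initially m₁ = (1 + 0.04) / (0.03 + 0.04) ≈ 14.8571, so M₁ = 14.8571 × 1.75 ≈ 25.9999 million.
After the change m₂ = (1 + 0.2646) / (0.03 + 0.2646) ≈ 4.2926, so M₂ = 4.2926 × 1.75 ≈ 7.5121 million.
ΔM = M₂ − M₁ = 7.5121 − 25.9999 = -18.4878 million.

-18.49 million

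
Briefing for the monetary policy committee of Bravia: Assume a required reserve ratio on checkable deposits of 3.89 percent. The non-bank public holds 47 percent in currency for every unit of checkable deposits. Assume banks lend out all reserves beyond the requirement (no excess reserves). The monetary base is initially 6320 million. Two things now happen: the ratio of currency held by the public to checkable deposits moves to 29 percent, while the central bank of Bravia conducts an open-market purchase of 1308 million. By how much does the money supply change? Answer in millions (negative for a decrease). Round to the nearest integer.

11662 million

Before: m₁ = (1 + 0.47) / (0.0389 + 0.47) ≈ 2.88858, MB₁ = 6320, so M₁ = 2.88858 × 6320 = 18255.8256 million.
After: m₂ = (1 + 0.29) / (0.0389 + 0.29) ≈ 3.92216, MB₂ = 6320 + 1308 = 7628, so M₂ = 3.92216 × 7628 ≈ 29918.2365 million.
ΔM = M₂ − M₁ = 29918.2365 − 18255.8256 = 11662.4109 million.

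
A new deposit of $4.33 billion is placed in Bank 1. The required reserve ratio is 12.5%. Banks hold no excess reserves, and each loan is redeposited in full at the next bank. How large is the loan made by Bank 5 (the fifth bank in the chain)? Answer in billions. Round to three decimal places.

Each bank lends a fraction (1 − rr) = 0.8750 of the deposit it receives, so Bank 5 receives 4.33·0.8750^4 and lends 4.33·0.8750^5 ≈ 2.2209 billion.

$2.221 billion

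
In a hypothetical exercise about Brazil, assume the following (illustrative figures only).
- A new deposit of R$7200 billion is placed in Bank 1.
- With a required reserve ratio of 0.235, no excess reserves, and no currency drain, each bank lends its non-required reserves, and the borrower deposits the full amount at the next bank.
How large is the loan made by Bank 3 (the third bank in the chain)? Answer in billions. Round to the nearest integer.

Each bank lends a fraction (1 − rr) = 0.7650 of the deposit it receives, so Bank 3 receives 7200·0.7650^2 and lends 7200·0.7650^3 = 3223.4193 billion.

R$3223 billion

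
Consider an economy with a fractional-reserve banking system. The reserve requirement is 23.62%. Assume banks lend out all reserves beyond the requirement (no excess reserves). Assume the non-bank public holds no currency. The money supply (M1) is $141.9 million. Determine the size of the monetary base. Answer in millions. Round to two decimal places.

$33.52 million

With no currency drain and no excess reserves, the money multiplier is m = 1/rr = 1/0.2362 ≈ 4.233700.
The monetary base is MB = M / m = 141.9 / 4.233700 ≈ 33.5168 million.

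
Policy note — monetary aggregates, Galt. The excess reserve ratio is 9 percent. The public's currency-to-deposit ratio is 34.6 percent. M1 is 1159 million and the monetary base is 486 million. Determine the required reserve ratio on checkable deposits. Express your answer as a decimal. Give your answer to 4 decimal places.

0.1284

Using m = M/MB = 1159/486 ≈ 2.384774. Since m = (1 + c)/(c + rr + e), the denominator satisfies c + rr + e = (1 + c)/m = (1 + 0.346) / 2.384774 ≈ 0.564414.
With c = 0.346 and e = 0.09, the required reserve ratio on checkable deposits is 0.564414 − 0.346 − 0.09 = 0.128414.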